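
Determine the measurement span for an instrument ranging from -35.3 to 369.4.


Span = upper range - lower range.
Span = 369.4 - (-35.3)
Span = 404.7

404.7


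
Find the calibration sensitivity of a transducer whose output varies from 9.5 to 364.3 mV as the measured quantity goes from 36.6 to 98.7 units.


Sensitivity = (y2 - y1) / (x2 - x1).
S = (364.3 - 9.5) / (98.7 - 36.6)
S = 354.8 / 62.1
S = 5.7134 mV/unit

5.7134 mV/unit


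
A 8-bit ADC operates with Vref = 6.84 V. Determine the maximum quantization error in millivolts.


The maximum quantization error is +/- LSB/2.
LSB = Vref / 2^n = 6.84 / 256 = 0.02671875 V
Max error = LSB / 2 = 0.02671875 / 2 = 0.01335937 V
Max error = 13.3594 mV

13.3594 mV


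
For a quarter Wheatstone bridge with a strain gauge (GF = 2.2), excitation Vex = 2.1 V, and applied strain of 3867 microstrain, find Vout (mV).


Quarter bridge output: Vout = (GF * epsilon * Vex) / 4.
Vout = (2.2 * 3867e-6 * 2.1) / 4
Vout = 0.01786554 / 4 V
Vout = 0.00446639 V = 4.4664 mV

4.4664 mV


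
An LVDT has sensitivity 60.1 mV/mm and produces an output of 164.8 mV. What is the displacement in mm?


Displacement = Vout / sensitivity.
d = 164.8 / 60.1
d = 2.742 mm

2.742 mm


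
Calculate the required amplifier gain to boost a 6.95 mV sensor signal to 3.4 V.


Gain = Vout / Vin (converting to same units).
G = 3.4 V / 6.95 mV
G = 3400.0 mV / 6.95 mV
G = 489.21

489.21


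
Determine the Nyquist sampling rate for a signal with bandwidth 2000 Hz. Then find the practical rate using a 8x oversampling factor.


By Nyquist theorem, fs_min = 2 * fmax.
fs_min = 2 * 2000 = 4000 Hz
Practical rate = 8 * fs_min = 8 * 4000 = 32000 Hz

fs_min = 4000 Hz, fs_practical = 32000 Hz


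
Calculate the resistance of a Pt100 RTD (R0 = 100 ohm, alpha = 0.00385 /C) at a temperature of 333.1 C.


The RTD equation: Rt = R0 * (1 + alpha * T).
Rt = 100 * (1 + 0.00385 * 333.1)
Rt = 100 * (1 + 1.282435)
Rt = 100 * 2.282435
Rt = 228.244 ohm

228.244 ohm


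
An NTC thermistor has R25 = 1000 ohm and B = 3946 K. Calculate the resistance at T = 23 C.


NTC thermistor equation: Rt = R25 * exp(B * (1/T - 1/T25)).
T in Kelvin: 296.15 K, T25 = 298.15 K
1/T - 1/T25 = 1/296.15 - 1/298.15 = 2.265e-05
B * (1/T - 1/T25) = 3946 * 2.265e-05 = 0.0894
Rt = 1000 * exp(0.0894) = 1093.5 ohm

1093.5 ohm


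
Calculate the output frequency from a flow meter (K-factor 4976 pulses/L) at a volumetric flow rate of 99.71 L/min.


Frequency = K * Q / 60 (converting L/min to L/s).
f = 4976 * 99.71 / 60
f = 496156.96 / 60
f = 8269.28 Hz

8269.28 Hz


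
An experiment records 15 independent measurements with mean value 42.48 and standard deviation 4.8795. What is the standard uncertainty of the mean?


The standard uncertainty for Type A evaluation is u = s / sqrt(n).
u = 4.8795 / sqrt(15)
u = 4.8795 / 3.873
u = 1.2599

1.2599


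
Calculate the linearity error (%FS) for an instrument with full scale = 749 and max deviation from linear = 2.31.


Linearity error = (max deviation / full scale) * 100%.
Linearity = (2.31 / 749) * 100
Linearity = 0.308 %FS

0.308 %FS


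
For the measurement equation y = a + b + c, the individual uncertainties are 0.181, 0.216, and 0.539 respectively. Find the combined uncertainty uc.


For a sum of independent quantities, uc = sqrt(u1^2 + u2^2 + u3^2).
uc = sqrt(0.181^2 + 0.216^2 + 0.539^2)
uc = sqrt(0.032761 + 0.046656 + 0.290521)
uc = 0.6082

0.6082


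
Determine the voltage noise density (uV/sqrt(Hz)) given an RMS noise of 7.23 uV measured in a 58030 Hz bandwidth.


Noise spectral density = Vrms / sqrt(BW).
NSD = 7.23 / sqrt(58030)
NSD = 7.23 / 240.8942
NSD = 0.03 uV/sqrt(Hz)

0.03 uV/sqrt(Hz)


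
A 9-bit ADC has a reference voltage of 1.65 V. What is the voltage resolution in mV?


The resolution (LSB) of an ADC is Vref / 2^n.
LSB = 1.65 / 2^9
LSB = 1.65 / 512
LSB = 0.00322266 V = 3.22265625 mV

3.22265625 mV


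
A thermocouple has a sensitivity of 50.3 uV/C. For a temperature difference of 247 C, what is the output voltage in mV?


The thermocouple output V = sensitivity * dT.
V = 50.3 uV/C * 247 C
V = 12424.1 uV
V = 12.424 mV

12.424 mV


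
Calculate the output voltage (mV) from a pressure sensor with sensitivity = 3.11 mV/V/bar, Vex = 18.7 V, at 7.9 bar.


Output = sensitivity * Vex * P.
Vout = 3.11 * 18.7 * 7.9
Vout = 58.157 * 7.9
Vout = 459.44 mV

459.44 mV


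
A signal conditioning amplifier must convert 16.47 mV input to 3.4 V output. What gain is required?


Gain = Vout / Vin (converting to same units).
G = 3.4 V / 16.47 mV
G = 3400.0 mV / 16.47 mV
G = 206.44

206.44


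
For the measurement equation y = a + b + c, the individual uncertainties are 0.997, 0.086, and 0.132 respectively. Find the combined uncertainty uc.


For a sum of independent quantities, uc = sqrt(u1^2 + u2^2 + u3^2).
uc = sqrt(0.997^2 + 0.086^2 + 0.132^2)
uc = sqrt(0.994009 + 0.007396 + 0.017424)
uc = 1.0094

1.0094


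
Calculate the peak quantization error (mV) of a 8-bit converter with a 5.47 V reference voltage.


The maximum quantization error is +/- LSB/2.
LSB = Vref / 2^n = 5.47 / 256 = 0.02136719 V
Max error = LSB / 2 = 0.02136719 / 2 = 0.01068359 V
Max error = 10.6836 mV

10.6836 mV


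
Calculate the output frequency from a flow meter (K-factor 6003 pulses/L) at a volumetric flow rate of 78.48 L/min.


Frequency = K * Q / 60 (converting L/min to L/s).
f = 6003 * 78.48 / 60
f = 471115.44 / 60
f = 7851.92 Hz

7851.92 Hz


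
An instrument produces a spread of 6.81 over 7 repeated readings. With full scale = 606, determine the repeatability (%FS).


Repeatability = (spread / full scale) * 100%.
R = (6.81 / 606) * 100
R = 1.124 %FS

1.124 %FS


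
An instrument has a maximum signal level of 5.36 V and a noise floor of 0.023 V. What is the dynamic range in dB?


Dynamic range = 20 * log10(Vmax / Vnoise).
DR = 20 * log10(5.36 / 0.023)
DR = 20 * log10(233.04)
DR = 47.35 dB

47.35 dB


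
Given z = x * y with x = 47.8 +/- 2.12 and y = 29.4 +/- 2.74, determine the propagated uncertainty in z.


For a product z = x*y, the relative uncertainty is:
uz/z = sqrt((ux/x)^2 + (uy/y)^2)
Relative uncertainties: ux/x = 2.12/47.8 = 0.044351
uy/y = 2.74/29.4 = 0.093197
z = 47.8 * 29.4 = 1405.3
uz = 1405.3 * sqrt(0.044351^2 + 0.093197^2) = 145.046

145.046


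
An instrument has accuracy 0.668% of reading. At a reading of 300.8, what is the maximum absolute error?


Absolute error = (accuracy% / 100) * reading.
Error = (0.668 / 100) * 300.8
Error = 0.00668 * 300.8
Error = 2.0093

2.0093


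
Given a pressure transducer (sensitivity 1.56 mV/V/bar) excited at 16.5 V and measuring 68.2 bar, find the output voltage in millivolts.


Output = sensitivity * Vex * P.
Vout = 1.56 * 16.5 * 68.2
Vout = 25.74 * 68.2
Vout = 1755.47 mV

1755.47 mV


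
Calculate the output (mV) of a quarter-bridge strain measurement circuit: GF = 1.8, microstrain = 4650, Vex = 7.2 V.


Quarter bridge output: Vout = (GF * epsilon * Vex) / 4.
Vout = (1.8 * 4650e-6 * 7.2) / 4
Vout = 0.060264 / 4 V
Vout = 0.015066 V = 15.066 mV

15.066 mV


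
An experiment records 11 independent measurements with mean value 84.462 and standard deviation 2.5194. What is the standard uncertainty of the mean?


The standard uncertainty for Type A evaluation is u = s / sqrt(n).
u = 2.5194 / sqrt(11)
u = 2.5194 / 3.3166
u = 0.7596

0.7596


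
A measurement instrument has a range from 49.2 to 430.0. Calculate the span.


Span = upper range - lower range.
Span = 430.0 - (49.2)
Span = 380.8

380.8


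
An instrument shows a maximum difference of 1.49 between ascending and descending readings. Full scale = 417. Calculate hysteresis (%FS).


Hysteresis = (max difference / full scale) * 100%.
H = (1.49 / 417) * 100
H = 0.357 %FS

0.357 %FS


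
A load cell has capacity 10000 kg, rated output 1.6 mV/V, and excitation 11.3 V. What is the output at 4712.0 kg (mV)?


Vout = rated_output * Vex * (load / capacity).
Vout = 1.6 * 11.3 * (4712.0 / 10000)
Vout = 1.6 * 11.3 * 0.4712
Vout = 8.519 mV

8.519 mV


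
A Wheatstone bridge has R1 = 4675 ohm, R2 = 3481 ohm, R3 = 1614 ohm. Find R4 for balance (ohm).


At balance: R1*R4 = R2*R3, so R4 = R2*R3/R1.
R4 = 3481 * 1614 / 4675
R4 = 5618334 / 4675
R4 = 1201.78 ohm

1201.78 ohm


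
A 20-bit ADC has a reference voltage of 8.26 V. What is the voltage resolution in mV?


The resolution (LSB) of an ADC is Vref / 2^n.
LSB = 8.26 / 2^20
LSB = 8.26 / 1048576
LSB = 7.88e-06 V = 0.00787735 mV

0.00787735 mV


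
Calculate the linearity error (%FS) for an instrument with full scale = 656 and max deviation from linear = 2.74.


Linearity error = (max deviation / full scale) * 100%.
Linearity = (2.74 / 656) * 100
Linearity = 0.418 %FS

0.418 %FS


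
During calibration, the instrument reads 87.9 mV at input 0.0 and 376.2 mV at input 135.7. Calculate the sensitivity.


Sensitivity = (y2 - y1) / (x2 - x1).
S = (376.2 - 87.9) / (135.7 - 0.0)
S = 288.3 / 135.7
S = 2.1245 mV/unit

2.1245 mV/unit


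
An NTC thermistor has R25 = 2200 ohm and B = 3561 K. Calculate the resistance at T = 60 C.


NTC thermistor equation: Rt = R25 * exp(B * (1/T - 1/T25)).
T in Kelvin: 333.15 K, T25 = 298.15 K
1/T - 1/T25 = 1/333.15 - 1/298.15 = -0.00035237
B * (1/T - 1/T25) = 3561 * -0.00035237 = -1.2548
Rt = 2200 * exp(-1.2548) = 627.3 ohm

627.3 ohm


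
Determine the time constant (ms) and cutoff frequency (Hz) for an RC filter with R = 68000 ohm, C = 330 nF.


Time constant: tau = R * C.
tau = 68000 * 3.30e-07 = 0.02244 s
tau = 22.44 ms
Cutoff frequency: fc = 1 / (2*pi*R*C).
fc = 1 / (2*pi*0.02244) = 7.09 Hz

tau = 22.44 ms, fc = 7.09 Hz


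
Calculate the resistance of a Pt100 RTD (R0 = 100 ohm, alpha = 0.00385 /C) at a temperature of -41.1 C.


The RTD equation: Rt = R0 * (1 + alpha * T).
Rt = 100 * (1 + 0.00385 * -41.1)
Rt = 100 * (1 + -0.158235)
Rt = 100 * 0.841765
Rt = 84.177 ohm

84.177 ohm


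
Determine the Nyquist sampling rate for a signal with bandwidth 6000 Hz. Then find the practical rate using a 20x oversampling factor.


By Nyquist theorem, fs_min = 2 * fmax.
fs_min = 2 * 6000 = 12000 Hz
Practical rate = 20 * fs_min = 20 * 12000 = 240000 Hz

fs_min = 12000 Hz, fs_practical = 240000 Hz


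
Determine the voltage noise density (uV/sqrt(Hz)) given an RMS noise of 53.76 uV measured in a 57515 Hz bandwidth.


Noise spectral density = Vrms / sqrt(BW).
NSD = 53.76 / sqrt(57515)
NSD = 53.76 / 239.8229
NSD = 0.2242 uV/sqrt(Hz)

0.2242 uV/sqrt(Hz)


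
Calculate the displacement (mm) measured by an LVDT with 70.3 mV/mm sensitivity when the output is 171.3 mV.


Displacement = Vout / sensitivity.
d = 171.3 / 70.3
d = 2.437 mm

2.437 mm


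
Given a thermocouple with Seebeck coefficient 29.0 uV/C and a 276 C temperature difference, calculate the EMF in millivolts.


The thermocouple output V = sensitivity * dT.
V = 29.0 uV/C * 276 C
V = 8004.0 uV
V = 8.004 mV

8.004 mV


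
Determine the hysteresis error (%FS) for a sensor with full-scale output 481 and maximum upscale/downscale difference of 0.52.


Hysteresis = (max difference / full scale) * 100%.
H = (0.52 / 481) * 100
H = 0.108 %FS

0.108 %FS


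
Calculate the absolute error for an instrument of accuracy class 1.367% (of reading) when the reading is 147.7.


Absolute error = (accuracy% / 100) * reading.
Error = (1.367 / 100) * 147.7
Error = 0.01367 * 147.7
Error = 2.0191

2.0191


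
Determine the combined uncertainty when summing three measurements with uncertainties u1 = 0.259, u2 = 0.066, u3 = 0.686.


For a sum of independent quantities, uc = sqrt(u1^2 + u2^2 + u3^2).
uc = sqrt(0.259^2 + 0.066^2 + 0.686^2)
uc = sqrt(0.067081 + 0.004356 + 0.470596)
uc = 0.7362

0.7362


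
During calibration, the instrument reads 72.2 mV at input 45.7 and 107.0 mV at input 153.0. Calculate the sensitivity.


Sensitivity = (y2 - y1) / (x2 - x1).
S = (107.0 - 72.2) / (153.0 - 45.7)
S = 34.8 / 107.3
S = 0.3243 mV/unit

0.3243 mV/unit


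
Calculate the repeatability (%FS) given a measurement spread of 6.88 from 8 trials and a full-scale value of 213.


Repeatability = (spread / full scale) * 100%.
R = (6.88 / 213) * 100
R = 3.23 %FS

3.23 %FS


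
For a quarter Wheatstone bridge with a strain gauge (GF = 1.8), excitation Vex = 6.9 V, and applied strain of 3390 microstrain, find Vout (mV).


Quarter bridge output: Vout = (GF * epsilon * Vex) / 4.
Vout = (1.8 * 3390e-6 * 6.9) / 4
Vout = 0.0421038 / 4 V
Vout = 0.01052595 V = 10.526 mV

10.526 mV


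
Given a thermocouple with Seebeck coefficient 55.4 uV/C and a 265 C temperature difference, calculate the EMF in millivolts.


The thermocouple output V = sensitivity * dT.
V = 55.4 uV/C * 265 C
V = 14681.0 uV
V = 14.681 mV

14.681 mV


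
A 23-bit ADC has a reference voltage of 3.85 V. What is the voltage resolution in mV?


The resolution (LSB) of an ADC is Vref / 2^n.
LSB = 3.85 / 2^23
LSB = 3.85 / 8388608
LSB = 4.6e-07 V = 0.00045896 mV

0.00045896 mV


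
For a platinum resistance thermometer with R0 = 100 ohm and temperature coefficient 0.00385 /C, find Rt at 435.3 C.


The RTD equation: Rt = R0 * (1 + alpha * T).
Rt = 100 * (1 + 0.00385 * 435.3)
Rt = 100 * (1 + 1.675905)
Rt = 100 * 2.675905
Rt = 267.591 ohm

267.591 ohm


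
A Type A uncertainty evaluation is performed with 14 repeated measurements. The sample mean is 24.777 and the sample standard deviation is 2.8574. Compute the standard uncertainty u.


The standard uncertainty for Type A evaluation is u = s / sqrt(n).
u = 2.8574 / sqrt(14)
u = 2.8574 / 3.7417
u = 0.7637

0.7637


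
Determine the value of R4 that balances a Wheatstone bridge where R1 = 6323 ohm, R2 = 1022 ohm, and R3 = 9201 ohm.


At balance: R1*R4 = R2*R3, so R4 = R2*R3/R1.
R4 = 1022 * 9201 / 6323
R4 = 9403422 / 6323
R4 = 1487.18 ohm

1487.18 ohm


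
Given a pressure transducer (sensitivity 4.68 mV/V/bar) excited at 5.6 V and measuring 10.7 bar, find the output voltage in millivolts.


Output = sensitivity * Vex * P.
Vout = 4.68 * 5.6 * 10.7
Vout = 26.208 * 10.7
Vout = 280.43 mV

280.43 mV


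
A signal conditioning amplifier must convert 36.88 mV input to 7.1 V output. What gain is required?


Gain = Vout / Vin (converting to same units).
G = 7.1 V / 36.88 mV
G = 7100.0 mV / 36.88 mV
G = 192.52

192.52


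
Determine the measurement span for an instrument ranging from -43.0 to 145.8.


Span = upper range - lower range.
Span = 145.8 - (-43.0)
Span = 188.8

188.8


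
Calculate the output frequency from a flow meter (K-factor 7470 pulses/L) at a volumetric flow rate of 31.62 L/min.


Frequency = K * Q / 60 (converting L/min to L/s).
f = 7470 * 31.62 / 60
f = 236201.4 / 60
f = 3936.69 Hz

3936.69 Hz


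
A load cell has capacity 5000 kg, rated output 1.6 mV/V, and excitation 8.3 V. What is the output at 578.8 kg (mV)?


Vout = rated_output * Vex * (load / capacity).
Vout = 1.6 * 8.3 * (578.8 / 5000)
Vout = 1.6 * 8.3 * 0.11576
Vout = 1.537 mV

1.537 mV


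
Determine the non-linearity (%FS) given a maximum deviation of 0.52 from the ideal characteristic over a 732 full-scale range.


Linearity error = (max deviation / full scale) * 100%.
Linearity = (0.52 / 732) * 100
Linearity = 0.071 %FS

0.071 %FS


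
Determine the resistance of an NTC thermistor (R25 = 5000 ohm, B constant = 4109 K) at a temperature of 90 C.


NTC thermistor equation: Rt = R25 * exp(B * (1/T - 1/T25)).
T in Kelvin: 363.15 K, T25 = 298.15 K
1/T - 1/T25 = 1/363.15 - 1/298.15 = -0.00060033
B * (1/T - 1/T25) = 4109 * -0.00060033 = -2.4668
Rt = 5000 * exp(-2.4668) = 424.3 ohm

424.3 ohm


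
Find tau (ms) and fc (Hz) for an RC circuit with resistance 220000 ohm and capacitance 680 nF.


Time constant: tau = R * C.
tau = 220000 * 6.80e-07 = 0.1496 s
tau = 149.6 ms
Cutoff frequency: fc = 1 / (2*pi*R*C).
fc = 1 / (2*pi*0.1496) = 1.06 Hz

tau = 149.6 ms, fc = 1.06 Hz


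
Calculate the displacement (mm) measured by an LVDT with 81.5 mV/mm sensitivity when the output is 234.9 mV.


Displacement = Vout / sensitivity.
d = 234.9 / 81.5
d = 2.882 mm

2.882 mm


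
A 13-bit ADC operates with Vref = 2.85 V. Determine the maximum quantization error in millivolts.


The maximum quantization error is +/- LSB/2.
LSB = Vref / 2^n = 2.85 / 8192 = 0.0003479 V
Max error = LSB / 2 = 0.0003479 / 2 = 0.00017395 V
Max error = 0.174 mV

0.174 mV


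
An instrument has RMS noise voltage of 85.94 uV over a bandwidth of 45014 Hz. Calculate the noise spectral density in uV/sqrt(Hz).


Noise spectral density = Vrms / sqrt(BW).
NSD = 85.94 / sqrt(45014)
NSD = 85.94 / 212.165
NSD = 0.4051 uV/sqrt(Hz)

0.4051 uV/sqrt(Hz)


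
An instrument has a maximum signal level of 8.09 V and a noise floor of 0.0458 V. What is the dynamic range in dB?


Dynamic range = 20 * log10(Vmax / Vnoise).
DR = 20 * log10(8.09 / 0.0458)
DR = 20 * log10(176.64)
DR = 44.94 dB

44.94 dB


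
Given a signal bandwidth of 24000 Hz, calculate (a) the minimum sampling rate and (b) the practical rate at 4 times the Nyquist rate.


By Nyquist theorem, fs_min = 2 * fmax.
fs_min = 2 * 24000 = 48000 Hz
Practical rate = 4 * fs_min = 4 * 48000 = 192000 Hz

fs_min = 48000 Hz, fs_practical = 192000 Hz


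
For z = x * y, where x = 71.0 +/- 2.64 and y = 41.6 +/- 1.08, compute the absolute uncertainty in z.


For a product z = x*y, the relative uncertainty is:
uz/z = sqrt((ux/x)^2 + (uy/y)^2)
Relative uncertainties: ux/x = 2.64/71.0 = 0.037183
uy/y = 1.08/41.6 = 0.025962
z = 71.0 * 41.6 = 2953.6
uz = 2953.6 * sqrt(0.037183^2 + 0.025962^2) = 133.945

133.945


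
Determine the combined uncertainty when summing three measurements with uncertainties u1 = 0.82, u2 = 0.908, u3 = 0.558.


For a sum of independent quantities, uc = sqrt(u1^2 + u2^2 + u3^2).
uc = sqrt(0.82^2 + 0.908^2 + 0.558^2)
uc = sqrt(0.6724 + 0.824464 + 0.311364)
uc = 1.3447

1.3447


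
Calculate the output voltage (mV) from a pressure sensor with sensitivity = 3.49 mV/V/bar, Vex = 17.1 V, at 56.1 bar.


Output = sensitivity * Vex * P.
Vout = 3.49 * 17.1 * 56.1
Vout = 59.679 * 56.1
Vout = 3347.99 mV

3347.99 mV


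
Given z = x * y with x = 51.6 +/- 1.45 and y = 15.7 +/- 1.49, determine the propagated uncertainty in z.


For a product z = x*y, the relative uncertainty is:
uz/z = sqrt((ux/x)^2 + (uy/y)^2)
Relative uncertainties: ux/x = 1.45/51.6 = 0.028101
uy/y = 1.49/15.7 = 0.094904
z = 51.6 * 15.7 = 810.1
uz = 810.1 * sqrt(0.028101^2 + 0.094904^2) = 80.184

80.184


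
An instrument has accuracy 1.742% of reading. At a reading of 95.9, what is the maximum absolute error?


Absolute error = (accuracy% / 100) * reading.
Error = (1.742 / 100) * 95.9
Error = 0.01742 * 95.9
Error = 1.6706

1.6706


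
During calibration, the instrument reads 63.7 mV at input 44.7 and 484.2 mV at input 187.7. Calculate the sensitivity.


Sensitivity = (y2 - y1) / (x2 - x1).
S = (484.2 - 63.7) / (187.7 - 44.7)
S = 420.5 / 143.0
S = 2.9406 mV/unit

2.9406 mV/unit


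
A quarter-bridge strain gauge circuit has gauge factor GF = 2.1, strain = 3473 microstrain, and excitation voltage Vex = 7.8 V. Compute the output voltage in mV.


Quarter bridge output: Vout = (GF * epsilon * Vex) / 4.
Vout = (2.1 * 3473e-6 * 7.8) / 4
Vout = 0.05688774 / 4 V
Vout = 0.01422193 V = 14.2219 mV

14.2219 mV


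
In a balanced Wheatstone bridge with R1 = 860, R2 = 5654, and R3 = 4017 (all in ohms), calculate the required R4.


At balance: R1*R4 = R2*R3, so R4 = R2*R3/R1.
R4 = 5654 * 4017 / 860
R4 = 22712118 / 860
R4 = 26409.44 ohm

26409.44 ohm


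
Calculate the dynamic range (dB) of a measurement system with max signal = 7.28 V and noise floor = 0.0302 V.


Dynamic range = 20 * log10(Vmax / Vnoise).
DR = 20 * log10(7.28 / 0.0302)
DR = 20 * log10(241.06)
DR = 47.64 dB

47.64 dB


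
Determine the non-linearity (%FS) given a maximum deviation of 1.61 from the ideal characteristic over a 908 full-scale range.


Linearity error = (max deviation / full scale) * 100%.
Linearity = (1.61 / 908) * 100
Linearity = 0.177 %FS

0.177 %FS


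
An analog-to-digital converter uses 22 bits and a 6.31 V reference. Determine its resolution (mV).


The resolution (LSB) of an ADC is Vref / 2^n.
LSB = 6.31 / 2^22
LSB = 6.31 / 4194304
LSB = 1.5e-06 V = 0.00150442 mV

0.00150442 mV


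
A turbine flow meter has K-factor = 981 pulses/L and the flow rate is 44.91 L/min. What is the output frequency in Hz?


Frequency = K * Q / 60 (converting L/min to L/s).
f = 981 * 44.91 / 60
f = 44056.71 / 60
f = 734.28 Hz

734.28 Hz


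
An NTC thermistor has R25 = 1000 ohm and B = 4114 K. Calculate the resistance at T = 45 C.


NTC thermistor equation: Rt = R25 * exp(B * (1/T - 1/T25)).
T in Kelvin: 318.15 K, T25 = 298.15 K
1/T - 1/T25 = 1/318.15 - 1/298.15 = -0.00021084
B * (1/T - 1/T25) = 4114 * -0.00021084 = -0.8674
Rt = 1000 * exp(-0.8674) = 420.0 ohm

420.0 ohm


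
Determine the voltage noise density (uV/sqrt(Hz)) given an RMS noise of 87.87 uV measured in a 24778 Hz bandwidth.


Noise spectral density = Vrms / sqrt(BW).
NSD = 87.87 / sqrt(24778)
NSD = 87.87 / 157.4103
NSD = 0.5582 uV/sqrt(Hz)

0.5582 uV/sqrt(Hz)


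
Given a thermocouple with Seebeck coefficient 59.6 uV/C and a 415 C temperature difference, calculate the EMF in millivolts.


The thermocouple output V = sensitivity * dT.
V = 59.6 uV/C * 415 C
V = 24734.0 uV
V = 24.734 mV

24.734 mV


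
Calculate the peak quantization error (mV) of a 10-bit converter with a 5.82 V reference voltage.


The maximum quantization error is +/- LSB/2.
LSB = Vref / 2^n = 5.82 / 1024 = 0.00568359 V
Max error = LSB / 2 = 0.00568359 / 2 = 0.0028418 V
Max error = 2.8418 mV

2.8418 mV


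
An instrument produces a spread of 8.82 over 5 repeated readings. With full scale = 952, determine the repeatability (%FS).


Repeatability = (spread / full scale) * 100%.
R = (8.82 / 952) * 100
R = 0.926 %FS

0.926 %FS


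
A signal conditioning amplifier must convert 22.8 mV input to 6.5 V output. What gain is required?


Gain = Vout / Vin (converting to same units).
G = 6.5 V / 22.8 mV
G = 6500.0 mV / 22.8 mV
G = 285.09

285.09


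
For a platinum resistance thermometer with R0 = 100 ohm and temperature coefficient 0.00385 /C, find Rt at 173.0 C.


The RTD equation: Rt = R0 * (1 + alpha * T).
Rt = 100 * (1 + 0.00385 * 173.0)
Rt = 100 * (1 + 0.66605)
Rt = 100 * 1.66605
Rt = 166.605 ohm

166.605 ohm


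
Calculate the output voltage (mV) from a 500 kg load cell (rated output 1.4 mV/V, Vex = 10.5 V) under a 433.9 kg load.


Vout = rated_output * Vex * (load / capacity).
Vout = 1.4 * 10.5 * (433.9 / 500)
Vout = 1.4 * 10.5 * 0.8678
Vout = 12.757 mV

12.757 mV


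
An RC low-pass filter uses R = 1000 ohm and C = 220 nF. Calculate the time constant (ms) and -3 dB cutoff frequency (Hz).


Time constant: tau = R * C.
tau = 1000 * 2.20e-07 = 0.00022 s
tau = 0.22 ms
Cutoff frequency: fc = 1 / (2*pi*R*C).
fc = 1 / (2*pi*0.00022) = 723.43 Hz

tau = 0.22 ms, fc = 723.43 Hz


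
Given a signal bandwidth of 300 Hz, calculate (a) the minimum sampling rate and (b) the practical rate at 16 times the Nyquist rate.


By Nyquist theorem, fs_min = 2 * fmax.
fs_min = 2 * 300 = 600 Hz
Practical rate = 16 * fs_min = 16 * 600 = 9600 Hz

fs_min = 600 Hz, fs_practical = 9600 Hz


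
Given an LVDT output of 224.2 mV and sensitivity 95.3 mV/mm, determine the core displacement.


Displacement = Vout / sensitivity.
d = 224.2 / 95.3
d = 2.353 mm

2.353 mm


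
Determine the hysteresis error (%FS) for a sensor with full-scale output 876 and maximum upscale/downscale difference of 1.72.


Hysteresis = (max difference / full scale) * 100%.
H = (1.72 / 876) * 100
H = 0.196 %FS

0.196 %FS


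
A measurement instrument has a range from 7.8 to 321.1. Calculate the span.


Span = upper range - lower range.
Span = 321.1 - (7.8)
Span = 313.3

313.3


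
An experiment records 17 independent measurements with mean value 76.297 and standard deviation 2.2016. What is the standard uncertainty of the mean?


The standard uncertainty for Type A evaluation is u = s / sqrt(n).
u = 2.2016 / sqrt(17)
u = 2.2016 / 4.1231
u = 0.534

0.534


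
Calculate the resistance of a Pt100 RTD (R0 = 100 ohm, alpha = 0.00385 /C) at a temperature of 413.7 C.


The RTD equation: Rt = R0 * (1 + alpha * T).
Rt = 100 * (1 + 0.00385 * 413.7)
Rt = 100 * (1 + 1.592745)
Rt = 100 * 2.592745
Rt = 259.274 ohm

259.274 ohm


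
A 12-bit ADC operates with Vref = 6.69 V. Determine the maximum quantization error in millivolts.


The maximum quantization error is +/- LSB/2.
LSB = Vref / 2^n = 6.69 / 4096 = 0.0016333 V
Max error = LSB / 2 = 0.0016333 / 2 = 0.00081665 V
Max error = 0.8167 mV

0.8167 mV


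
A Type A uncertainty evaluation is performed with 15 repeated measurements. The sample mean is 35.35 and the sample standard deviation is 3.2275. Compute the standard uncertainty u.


The standard uncertainty for Type A evaluation is u = s / sqrt(n).
u = 3.2275 / sqrt(15)
u = 3.2275 / 3.873
u = 0.8333

0.8333


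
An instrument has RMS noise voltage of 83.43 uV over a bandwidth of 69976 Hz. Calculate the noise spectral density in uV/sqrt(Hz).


Noise spectral density = Vrms / sqrt(BW).
NSD = 83.43 / sqrt(69976)
NSD = 83.43 / 264.5298
NSD = 0.3154 uV/sqrt(Hz)

0.3154 uV/sqrt(Hz)


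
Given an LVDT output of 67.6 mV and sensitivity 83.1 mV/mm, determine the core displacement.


Displacement = Vout / sensitivity.
d = 67.6 / 83.1
d = 0.813 mm

0.813 mm


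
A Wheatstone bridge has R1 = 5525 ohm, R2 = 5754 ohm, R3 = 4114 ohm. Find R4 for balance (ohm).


At balance: R1*R4 = R2*R3, so R4 = R2*R3/R1.
R4 = 5754 * 4114 / 5525
R4 = 23671956 / 5525
R4 = 4284.52 ohm

4284.52 ohm


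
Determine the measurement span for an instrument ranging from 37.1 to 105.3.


Span = upper range - lower range.
Span = 105.3 - (37.1)
Span = 68.2

68.2


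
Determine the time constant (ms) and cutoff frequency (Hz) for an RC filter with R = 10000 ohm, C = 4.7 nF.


Time constant: tau = R * C.
tau = 10000 * 4.70e-09 = 4.7e-05 s
tau = 0.047 ms
Cutoff frequency: fc = 1 / (2*pi*R*C).
fc = 1 / (2*pi*4.7e-05) = 3386.28 Hz

tau = 0.047 ms, fc = 3386.28 Hz


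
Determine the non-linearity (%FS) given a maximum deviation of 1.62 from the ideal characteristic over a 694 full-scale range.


Linearity error = (max deviation / full scale) * 100%.
Linearity = (1.62 / 694) * 100
Linearity = 0.233 %FS

0.233 %FS


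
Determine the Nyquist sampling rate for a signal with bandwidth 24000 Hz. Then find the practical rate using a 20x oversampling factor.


By Nyquist theorem, fs_min = 2 * fmax.
fs_min = 2 * 24000 = 48000 Hz
Practical rate = 20 * fs_min = 20 * 48000 = 960000 Hz

fs_min = 48000 Hz, fs_practical = 960000 Hz


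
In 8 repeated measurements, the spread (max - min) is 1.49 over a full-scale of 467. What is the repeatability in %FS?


Repeatability = (spread / full scale) * 100%.
R = (1.49 / 467) * 100
R = 0.319 %FS

0.319 %FS


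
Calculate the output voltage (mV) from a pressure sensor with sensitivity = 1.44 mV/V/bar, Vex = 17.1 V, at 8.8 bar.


Output = sensitivity * Vex * P.
Vout = 1.44 * 17.1 * 8.8
Vout = 24.624 * 8.8
Vout = 216.69 mV

216.69 mV


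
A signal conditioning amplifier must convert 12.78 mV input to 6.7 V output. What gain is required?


Gain = Vout / Vin (converting to same units).
G = 6.7 V / 12.78 mV
G = 6700.0 mV / 12.78 mV
G = 524.26

524.26


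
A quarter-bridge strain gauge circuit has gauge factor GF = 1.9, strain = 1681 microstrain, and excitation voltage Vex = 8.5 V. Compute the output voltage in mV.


Quarter bridge output: Vout = (GF * epsilon * Vex) / 4.
Vout = (1.9 * 1681e-6 * 8.5) / 4
Vout = 0.02714815 / 4 V
Vout = 0.00678704 V = 6.787 mV

6.787 mV


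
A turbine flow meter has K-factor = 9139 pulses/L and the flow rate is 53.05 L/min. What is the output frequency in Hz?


Frequency = K * Q / 60 (converting L/min to L/s).
f = 9139 * 53.05 / 60
f = 484823.95 / 60
f = 8080.4 Hz

8080.4 Hz


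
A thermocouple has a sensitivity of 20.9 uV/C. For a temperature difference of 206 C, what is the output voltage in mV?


The thermocouple output V = sensitivity * dT.
V = 20.9 uV/C * 206 C
V = 4305.4 uV
V = 4.305 mV

4.305 mV


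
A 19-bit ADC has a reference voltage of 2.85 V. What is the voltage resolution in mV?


The resolution (LSB) of an ADC is Vref / 2^n.
LSB = 2.85 / 2^19
LSB = 2.85 / 524288
LSB = 5.44e-06 V = 0.00543594 mV

0.00543594 mV


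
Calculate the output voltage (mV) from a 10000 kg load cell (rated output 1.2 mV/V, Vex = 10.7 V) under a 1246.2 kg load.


Vout = rated_output * Vex * (load / capacity).
Vout = 1.2 * 10.7 * (1246.2 / 10000)
Vout = 1.2 * 10.7 * 0.12462
Vout = 1.6 mV

1.6 mV


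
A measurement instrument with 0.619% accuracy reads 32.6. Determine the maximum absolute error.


Absolute error = (accuracy% / 100) * reading.
Error = (0.619 / 100) * 32.6
Error = 0.00619 * 32.6
Error = 0.2018

0.2018


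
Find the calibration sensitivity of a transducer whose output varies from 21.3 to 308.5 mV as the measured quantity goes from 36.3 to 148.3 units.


Sensitivity = (y2 - y1) / (x2 - x1).
S = (308.5 - 21.3) / (148.3 - 36.3)
S = 287.2 / 112.0
S = 2.5643 mV/unit

2.5643 mV/unit


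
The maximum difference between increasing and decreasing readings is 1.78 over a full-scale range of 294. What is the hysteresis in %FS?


Hysteresis = (max difference / full scale) * 100%.
H = (1.78 / 294) * 100
H = 0.605 %FS

0.605 %FS


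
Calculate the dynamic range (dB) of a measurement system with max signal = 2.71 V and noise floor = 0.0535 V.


Dynamic range = 20 * log10(Vmax / Vnoise).
DR = 20 * log10(2.71 / 0.0535)
DR = 20 * log10(50.65)
DR = 34.09 dB

34.09 dB


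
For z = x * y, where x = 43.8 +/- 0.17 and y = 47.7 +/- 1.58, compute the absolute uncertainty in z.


For a product z = x*y, the relative uncertainty is:
uz/z = sqrt((ux/x)^2 + (uy/y)^2)
Relative uncertainties: ux/x = 0.17/43.8 = 0.003881
uy/y = 1.58/47.7 = 0.033124
z = 43.8 * 47.7 = 2089.3
uz = 2089.3 * sqrt(0.003881^2 + 0.033124^2) = 69.677

69.677


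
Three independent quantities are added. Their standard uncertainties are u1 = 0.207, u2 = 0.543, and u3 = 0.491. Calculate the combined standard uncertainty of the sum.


For a sum of independent quantities, uc = sqrt(u1^2 + u2^2 + u3^2).
uc = sqrt(0.207^2 + 0.543^2 + 0.491^2)
uc = sqrt(0.042849 + 0.294849 + 0.241081)
uc = 0.7608

0.7608


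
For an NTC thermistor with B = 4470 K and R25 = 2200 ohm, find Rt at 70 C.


NTC thermistor equation: Rt = R25 * exp(B * (1/T - 1/T25)).
T in Kelvin: 343.15 K, T25 = 298.15 K
1/T - 1/T25 = 1/343.15 - 1/298.15 = -0.00043984
B * (1/T - 1/T25) = 4470 * -0.00043984 = -1.9661
Rt = 2200 * exp(-1.9661) = 308.0 ohm

308.0 ohm


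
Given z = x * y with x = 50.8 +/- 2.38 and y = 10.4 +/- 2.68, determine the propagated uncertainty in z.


For a product z = x*y, the relative uncertainty is:
uz/z = sqrt((ux/x)^2 + (uy/y)^2)
Relative uncertainties: ux/x = 2.38/50.8 = 0.04685
uy/y = 2.68/10.4 = 0.257692
z = 50.8 * 10.4 = 528.3
uz = 528.3 * sqrt(0.04685^2 + 0.257692^2) = 138.376

138.376


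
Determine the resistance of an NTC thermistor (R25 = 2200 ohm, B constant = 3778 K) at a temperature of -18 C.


NTC thermistor equation: Rt = R25 * exp(B * (1/T - 1/T25)).
T in Kelvin: 255.15 K, T25 = 298.15 K
1/T - 1/T25 = 1/255.15 - 1/298.15 = 0.00056525
B * (1/T - 1/T25) = 3778 * 0.00056525 = 2.1355
Rt = 2200 * exp(2.1355) = 18614.8 ohm

18614.8 ohm


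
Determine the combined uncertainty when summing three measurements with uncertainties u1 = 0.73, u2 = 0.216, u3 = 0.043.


For a sum of independent quantities, uc = sqrt(u1^2 + u2^2 + u3^2).
uc = sqrt(0.73^2 + 0.216^2 + 0.043^2)
uc = sqrt(0.5329 + 0.046656 + 0.001849)
uc = 0.7625

0.7625


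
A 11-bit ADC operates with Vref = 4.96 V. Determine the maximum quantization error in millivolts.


The maximum quantization error is +/- LSB/2.
LSB = Vref / 2^n = 4.96 / 2048 = 0.00242187 V
Max error = LSB / 2 = 0.00242187 / 2 = 0.00121094 V
Max error = 1.2109 mV

1.2109 mV


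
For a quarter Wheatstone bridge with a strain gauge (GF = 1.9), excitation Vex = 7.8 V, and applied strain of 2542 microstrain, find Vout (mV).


Quarter bridge output: Vout = (GF * epsilon * Vex) / 4.
Vout = (1.9 * 2542e-6 * 7.8) / 4
Vout = 0.03767244 / 4 V
Vout = 0.00941811 V = 9.4181 mV

9.4181 mV


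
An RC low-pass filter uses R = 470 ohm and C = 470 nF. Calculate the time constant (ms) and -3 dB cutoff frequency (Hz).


Time constant: tau = R * C.
tau = 470 * 4.70e-07 = 0.0002209 s
tau = 0.2209 ms
Cutoff frequency: fc = 1 / (2*pi*R*C).
fc = 1 / (2*pi*0.0002209) = 720.48 Hz

tau = 0.2209 ms, fc = 720.48 Hz


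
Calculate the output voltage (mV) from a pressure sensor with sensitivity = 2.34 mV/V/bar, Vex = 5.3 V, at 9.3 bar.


Output = sensitivity * Vex * P.
Vout = 2.34 * 5.3 * 9.3
Vout = 12.402 * 9.3
Vout = 115.34 mV

115.34 mV


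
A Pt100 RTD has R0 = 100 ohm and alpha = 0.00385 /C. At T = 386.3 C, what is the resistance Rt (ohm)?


The RTD equation: Rt = R0 * (1 + alpha * T).
Rt = 100 * (1 + 0.00385 * 386.3)
Rt = 100 * (1 + 1.487255)
Rt = 100 * 2.487255
Rt = 248.726 ohm

248.726 ohm


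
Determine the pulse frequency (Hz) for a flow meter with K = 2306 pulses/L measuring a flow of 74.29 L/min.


Frequency = K * Q / 60 (converting L/min to L/s).
f = 2306 * 74.29 / 60
f = 171312.74 / 60
f = 2855.21 Hz

2855.21 Hz


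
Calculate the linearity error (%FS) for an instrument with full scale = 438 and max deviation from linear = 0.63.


Linearity error = (max deviation / full scale) * 100%.
Linearity = (0.63 / 438) * 100
Linearity = 0.144 %FS

0.144 %FS


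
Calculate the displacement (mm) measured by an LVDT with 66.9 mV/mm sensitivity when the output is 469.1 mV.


Displacement = Vout / sensitivity.
d = 469.1 / 66.9
d = 7.012 mm

7.012 mm


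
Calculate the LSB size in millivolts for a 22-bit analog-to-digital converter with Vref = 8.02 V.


The resolution (LSB) of an ADC is Vref / 2^n.
LSB = 8.02 / 2^22
LSB = 8.02 / 4194304
LSB = 1.91e-06 V = 0.00191212 mV

0.00191212 mV


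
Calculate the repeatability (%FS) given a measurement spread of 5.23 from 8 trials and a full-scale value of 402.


Repeatability = (spread / full scale) * 100%.
R = (5.23 / 402) * 100
R = 1.301 %FS

1.301 %FS


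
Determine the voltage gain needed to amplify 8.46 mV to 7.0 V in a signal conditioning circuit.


Gain = Vout / Vin (converting to same units).
G = 7.0 V / 8.46 mV
G = 7000.0 mV / 8.46 mV
G = 827.42

827.42


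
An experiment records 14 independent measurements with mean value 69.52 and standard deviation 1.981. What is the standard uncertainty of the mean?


The standard uncertainty for Type A evaluation is u = s / sqrt(n).
u = 1.981 / sqrt(14)
u = 1.981 / 3.7417
u = 0.5294

0.5294


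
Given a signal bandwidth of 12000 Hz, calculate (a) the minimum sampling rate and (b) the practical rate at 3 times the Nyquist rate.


By Nyquist theorem, fs_min = 2 * fmax.
fs_min = 2 * 12000 = 24000 Hz
Practical rate = 3 * fs_min = 3 * 24000 = 72000 Hz

fs_min = 24000 Hz, fs_practical = 72000 Hz


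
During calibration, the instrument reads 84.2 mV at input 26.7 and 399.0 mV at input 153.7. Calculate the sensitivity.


Sensitivity = (y2 - y1) / (x2 - x1).
S = (399.0 - 84.2) / (153.7 - 26.7)
S = 314.8 / 127.0
S = 2.4787 mV/unit

2.4787 mV/unit


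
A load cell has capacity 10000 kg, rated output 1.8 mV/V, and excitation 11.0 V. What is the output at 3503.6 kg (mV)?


Vout = rated_output * Vex * (load / capacity).
Vout = 1.8 * 11.0 * (3503.6 / 10000)
Vout = 1.8 * 11.0 * 0.35036
Vout = 6.937 mV

6.937 mV


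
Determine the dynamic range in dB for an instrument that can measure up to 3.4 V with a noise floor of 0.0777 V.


Dynamic range = 20 * log10(Vmax / Vnoise).
DR = 20 * log10(3.4 / 0.0777)
DR = 20 * log10(43.76)
DR = 32.82 dB

32.82 dB


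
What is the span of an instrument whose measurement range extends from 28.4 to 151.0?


Span = upper range - lower range.
Span = 151.0 - (28.4)
Span = 122.6

122.6


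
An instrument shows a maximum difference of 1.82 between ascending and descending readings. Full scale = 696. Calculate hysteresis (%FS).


Hysteresis = (max difference / full scale) * 100%.
H = (1.82 / 696) * 100
H = 0.261 %FS

0.261 %FS


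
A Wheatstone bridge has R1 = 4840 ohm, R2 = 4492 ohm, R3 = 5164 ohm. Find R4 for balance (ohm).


At balance: R1*R4 = R2*R3, so R4 = R2*R3/R1.
R4 = 4492 * 5164 / 4840
R4 = 23196688 / 4840
R4 = 4792.7 ohm

4792.7 ohm


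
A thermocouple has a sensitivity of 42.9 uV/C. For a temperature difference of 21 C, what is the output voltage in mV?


The thermocouple output V = sensitivity * dT.
V = 42.9 uV/C * 21 C
V = 900.9 uV
V = 0.901 mV

0.901 mV


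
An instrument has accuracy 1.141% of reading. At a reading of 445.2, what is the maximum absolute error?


Absolute error = (accuracy% / 100) * reading.
Error = (1.141 / 100) * 445.2
Error = 0.01141 * 445.2
Error = 5.0797

5.0797


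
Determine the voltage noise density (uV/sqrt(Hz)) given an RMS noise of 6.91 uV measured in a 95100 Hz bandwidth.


Noise spectral density = Vrms / sqrt(BW).
NSD = 6.91 / sqrt(95100)
NSD = 6.91 / 308.3829
NSD = 0.0224 uV/sqrt(Hz)

0.0224 uV/sqrt(Hz)


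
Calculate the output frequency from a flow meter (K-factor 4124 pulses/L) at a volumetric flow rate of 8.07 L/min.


Frequency = K * Q / 60 (converting L/min to L/s).
f = 4124 * 8.07 / 60
f = 33280.68 / 60
f = 554.68 Hz

554.68 Hz


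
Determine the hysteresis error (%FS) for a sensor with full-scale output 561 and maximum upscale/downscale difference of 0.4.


Hysteresis = (max difference / full scale) * 100%.
H = (0.4 / 561) * 100
H = 0.071 %FS

0.071 %FS


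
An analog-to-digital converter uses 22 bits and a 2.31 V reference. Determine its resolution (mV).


The resolution (LSB) of an ADC is Vref / 2^n.
LSB = 2.31 / 2^22
LSB = 2.31 / 4194304
LSB = 5.5e-07 V = 0.00055075 mV

0.00055075 mV


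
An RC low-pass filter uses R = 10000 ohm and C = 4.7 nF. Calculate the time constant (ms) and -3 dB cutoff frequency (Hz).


Time constant: tau = R * C.
tau = 10000 * 4.70e-09 = 4.7e-05 s
tau = 0.047 ms
Cutoff frequency: fc = 1 / (2*pi*R*C).
fc = 1 / (2*pi*4.7e-05) = 3386.28 Hz

tau = 0.047 ms, fc = 3386.28 Hz


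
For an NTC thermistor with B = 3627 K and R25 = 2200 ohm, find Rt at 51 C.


NTC thermistor equation: Rt = R25 * exp(B * (1/T - 1/T25)).
T in Kelvin: 324.15 K, T25 = 298.15 K
1/T - 1/T25 = 1/324.15 - 1/298.15 = -0.00026902
B * (1/T - 1/T25) = 3627 * -0.00026902 = -0.9758
Rt = 2200 * exp(-0.9758) = 829.2 ohm

829.2 ohm


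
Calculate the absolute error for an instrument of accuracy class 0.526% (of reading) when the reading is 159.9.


Absolute error = (accuracy% / 100) * reading.
Error = (0.526 / 100) * 159.9
Error = 0.00526 * 159.9
Error = 0.8411

0.8411


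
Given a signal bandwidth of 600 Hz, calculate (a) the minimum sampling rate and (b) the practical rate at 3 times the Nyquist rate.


By Nyquist theorem, fs_min = 2 * fmax.
fs_min = 2 * 600 = 1200 Hz
Practical rate = 3 * fs_min = 3 * 1200 = 3600 Hz

fs_min = 1200 Hz, fs_practical = 3600 Hz


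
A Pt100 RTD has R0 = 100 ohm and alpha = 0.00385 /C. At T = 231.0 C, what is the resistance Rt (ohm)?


The RTD equation: Rt = R0 * (1 + alpha * T).
Rt = 100 * (1 + 0.00385 * 231.0)
Rt = 100 * (1 + 0.88935)
Rt = 100 * 1.88935
Rt = 188.935 ohm

188.935 ohm


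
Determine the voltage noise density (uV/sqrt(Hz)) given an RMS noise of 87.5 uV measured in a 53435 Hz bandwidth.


Noise spectral density = Vrms / sqrt(BW).
NSD = 87.5 / sqrt(53435)
NSD = 87.5 / 231.1601
NSD = 0.3785 uV/sqrt(Hz)

0.3785 uV/sqrt(Hz)
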